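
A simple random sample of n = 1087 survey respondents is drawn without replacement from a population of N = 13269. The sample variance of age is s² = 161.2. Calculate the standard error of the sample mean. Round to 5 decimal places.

Under SRS without replacement, Var(ȳ) = (1 − f)·s²/n with f = n/N = 1087/13269 = 0.08192027.
Var(ȳ) = (1 − 0.08192027)·161.2/1087 = 0.91807973·0.14829807 = 0.13614945.
SE(ȳ) = √(0.13614945) = 0.36898.

0.36898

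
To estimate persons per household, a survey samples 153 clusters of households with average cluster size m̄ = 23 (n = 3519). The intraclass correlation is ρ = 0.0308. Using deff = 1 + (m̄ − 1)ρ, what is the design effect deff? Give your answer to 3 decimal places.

1.678

deff = 1 + (23 − 1)·0.0308 = 1 + 0.6776 = 1.6776.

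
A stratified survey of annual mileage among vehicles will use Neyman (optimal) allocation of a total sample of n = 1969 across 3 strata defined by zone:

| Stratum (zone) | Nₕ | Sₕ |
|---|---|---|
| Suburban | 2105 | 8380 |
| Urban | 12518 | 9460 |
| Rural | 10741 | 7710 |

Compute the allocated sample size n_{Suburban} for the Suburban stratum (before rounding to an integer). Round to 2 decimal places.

158.69

Neyman allocation: nₕ = n·NₕSₕ / Σⱼ NⱼSⱼ.
Σ NⱼSⱼ = 2105·8380 + 12518·9460 + 10741·7710 = 2.1887329 × 10^8.
n_{Suburban} = 1969·2105·8380 / (2.1887329 × 10^8) = 158.69.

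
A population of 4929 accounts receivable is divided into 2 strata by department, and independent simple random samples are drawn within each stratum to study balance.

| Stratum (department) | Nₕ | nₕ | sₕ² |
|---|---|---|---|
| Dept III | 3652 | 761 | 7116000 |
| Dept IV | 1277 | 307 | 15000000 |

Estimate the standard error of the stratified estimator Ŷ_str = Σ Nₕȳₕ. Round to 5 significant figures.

Var(Ŷ_str) = Σₕ Nₕ²(1 − fₕ)sₕ²/nₕ.
Dept III: 3652²·(1 − 761/3652)·7116000/761 = 9.8725682 × 10^10.
Dept IV: 1277²·(1 − 307/1277)·15000000/307 = 6.0522313 × 10^10.
Sum = 1.59248 × 10^11.
SE = √(1.59248 × 10^11) = 399060.

399060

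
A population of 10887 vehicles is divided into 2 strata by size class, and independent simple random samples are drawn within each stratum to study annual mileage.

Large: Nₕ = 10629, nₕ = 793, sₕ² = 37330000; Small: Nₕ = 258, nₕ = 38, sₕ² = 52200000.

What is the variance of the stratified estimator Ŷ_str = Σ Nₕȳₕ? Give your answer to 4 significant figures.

Var(Ŷ_str) = Σₕ Nₕ²(1 − fₕ)sₕ²/nₕ.
Large: 10629²·(1 − 793/10629)·37330000/793 = 4.9214801 × 10^12.
Small: 258²·(1 − 38/258)·52200000/38 = 7.7970316 × 10^10.
Sum = 4.9994504 × 10^12.

4.999 × 10^12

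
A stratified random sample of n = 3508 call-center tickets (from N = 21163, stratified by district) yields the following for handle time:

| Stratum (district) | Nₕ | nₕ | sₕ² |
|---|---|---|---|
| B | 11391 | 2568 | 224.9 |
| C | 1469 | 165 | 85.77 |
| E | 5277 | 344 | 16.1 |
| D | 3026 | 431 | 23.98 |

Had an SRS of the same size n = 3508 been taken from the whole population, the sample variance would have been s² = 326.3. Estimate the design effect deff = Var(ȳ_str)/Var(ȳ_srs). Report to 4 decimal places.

0.3295

Var(ȳ_str) = Σ Wₕ²(1−fₕ)sₕ²/nₕ with Wₕ = Nₕ/21163:
  B: (11391/21163)²·(1−2568/11391)·224.9/2568 = 0.019652513
  C: (1469/21163)²·(1−165/1469)·85.77/165 = 0.0022232914
  E: (5277/21163)²·(1−344/5277)·16.1/344 = 0.0027202648
  D: (3026/21163)²·(1−431/3026)·23.98/431 = 9.7549204 × 10^-4
  → Var(ȳ_str) = 0.025571561.
Var(ȳ_srs) = (1 − 3508/21163)·326.3/3508 = 0.077597545.
deff = 0.025571561 / 0.077597545 = 0.3295.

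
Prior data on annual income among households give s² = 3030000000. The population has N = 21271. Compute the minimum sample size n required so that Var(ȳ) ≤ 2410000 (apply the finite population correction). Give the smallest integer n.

Without fpc, n₀ = s²/D = 3030000000/2410000 = 1257.2614.
With fpc, (1 − n/N)·s²/n ≤ D requires n ≥ n₀/(1 + n₀/N) = 1257.2614/(1 + 1257.2614/21271) = 1187.0959.
Rounding up, n = 1188.

1188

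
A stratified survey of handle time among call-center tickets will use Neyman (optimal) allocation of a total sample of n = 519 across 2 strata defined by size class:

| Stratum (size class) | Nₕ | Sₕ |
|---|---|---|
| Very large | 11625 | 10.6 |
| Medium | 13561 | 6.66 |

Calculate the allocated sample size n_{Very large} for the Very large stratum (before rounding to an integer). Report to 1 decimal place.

Neyman allocation: nₕ = n·NₕSₕ / Σⱼ NⱼSⱼ.
Σ NⱼSⱼ = 11625·10.6 + 13561·6.66 = 213541.26.
n_{Very large} = 519·11625·10.6 / 213541.26 = 299.5.

299.5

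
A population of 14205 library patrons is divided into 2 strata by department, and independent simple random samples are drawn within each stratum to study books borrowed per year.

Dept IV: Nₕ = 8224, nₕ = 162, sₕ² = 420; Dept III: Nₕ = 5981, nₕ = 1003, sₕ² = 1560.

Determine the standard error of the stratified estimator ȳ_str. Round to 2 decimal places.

1.04

Var(ȳ_str) = Σₕ Wₕ²(1 − fₕ)sₕ²/nₕ with Wₕ = Nₕ/N, N = 14205.
Dept IV: Wₕ = 0.57895107; term = 0.57895107²·(1 − 0.01969844)·420/162 = 0.85187857.
Dept III: Wₕ = 0.42104893; term = 0.42104893²·(1 − 0.16769771)·1560/1003 = 0.22949323.
Sum = 1.0813718.
SE = √(1.0813718) = 1.04.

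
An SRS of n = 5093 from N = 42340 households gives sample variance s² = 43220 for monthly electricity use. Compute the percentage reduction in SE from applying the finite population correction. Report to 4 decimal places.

f = n/N = 5093/42340 = 0.12028814.
SE_no-fpc = √(s²/n) = 2.913101; SE_fpc = √((1−f)s²/n) = 2.7322835.
Ratio = √(1−f) = 0.93792956. Reduction = 100·(1 − 0.93792956) = 6.2070%.

6.2070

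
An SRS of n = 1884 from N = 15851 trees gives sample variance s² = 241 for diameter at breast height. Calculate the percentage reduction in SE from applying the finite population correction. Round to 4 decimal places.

f = n/N = 1884/15851 = 0.11885685.
SE_no-fpc = √(s²/n) = 0.35765811; SE_fpc = √((1−f)s²/n) = 0.33573089.
Ratio = √(1−f) = 0.93869225. Reduction = 100·(1 − 0.93869225) = 6.1308%.

6.1308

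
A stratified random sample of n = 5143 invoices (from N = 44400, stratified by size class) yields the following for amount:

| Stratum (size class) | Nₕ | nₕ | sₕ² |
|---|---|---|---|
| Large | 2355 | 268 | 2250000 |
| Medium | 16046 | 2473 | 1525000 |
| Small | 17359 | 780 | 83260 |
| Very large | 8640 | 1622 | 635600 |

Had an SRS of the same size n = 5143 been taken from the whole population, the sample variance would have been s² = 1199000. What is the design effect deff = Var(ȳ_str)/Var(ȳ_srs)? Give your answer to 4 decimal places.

0.5661

Var(ȳ_str) = Σ Wₕ²(1−fₕ)sₕ²/nₕ with Wₕ = Nₕ/44400:
  Large: (2355/44400)²·(1−268/2355)·2250000/268 = 20.931249
  Medium: (16046/44400)²·(1−2473/16046)·1525000/2473 = 68.127496
  Small: (17359/44400)²·(1−780/17359)·83260/780 = 15.583281
  Very large: (8640/44400)²·(1−1622/8640)·635600/1622 = 12.052974
  → Var(ȳ_str) = 116.695.
Var(ȳ_srs) = (1 − 5143/44400)·1199000/5143 = 206.12791.
deff = 116.695 / 206.12791 = 0.5661.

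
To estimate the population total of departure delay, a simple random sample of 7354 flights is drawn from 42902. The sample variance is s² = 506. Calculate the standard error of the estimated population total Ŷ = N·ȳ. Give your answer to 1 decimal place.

Var(Ŷ) = N²·Var(ȳ) = N²·(1 − n/N)·s²/n.
f = 7354/42902 = 0.17141392; Var(ȳ) = 0.82858608·506/7354 = 0.05701177.
Var(Ŷ) = 42902² · 0.05701177 = 1.0493482 × 10^8.
SE(Ŷ) = √(1.0493482 × 10^8) = 10243.8.

10243.8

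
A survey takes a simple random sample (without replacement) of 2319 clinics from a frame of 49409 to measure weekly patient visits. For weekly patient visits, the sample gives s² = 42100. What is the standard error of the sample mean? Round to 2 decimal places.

4.16

Under SRS without replacement, Var(ȳ) = (1 − f)·s²/n with f = n/N = 2319/49409 = 0.04693477.
Var(ȳ) = (1 − 0.04693477)·42100/2319 = 0.95306523·18.154377 = 17.302305.
SE(ȳ) = √(17.302305) = 4.16.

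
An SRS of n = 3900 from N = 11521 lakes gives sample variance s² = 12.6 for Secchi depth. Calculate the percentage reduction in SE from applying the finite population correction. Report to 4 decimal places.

f = n/N = 3900/11521 = 0.33851228.
SE_no-fpc = √(s²/n) = 0.056839856; SE_fpc = √((1−f)s²/n) = 0.046228932.
Ratio = √(1−f) = 0.81331895. Reduction = 100·(1 − 0.81331895) = 18.6681%.

18.6681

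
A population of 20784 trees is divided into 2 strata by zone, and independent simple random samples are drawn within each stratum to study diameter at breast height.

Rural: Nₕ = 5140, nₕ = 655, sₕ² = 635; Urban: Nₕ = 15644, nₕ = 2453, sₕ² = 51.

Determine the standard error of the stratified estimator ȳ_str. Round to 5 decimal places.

0.24833

Var(ȳ_str) = Σₕ Wₕ²(1 − fₕ)sₕ²/nₕ with Wₕ = Nₕ/N, N = 20784.
Rural: Wₕ = 0.24730562; term = 0.24730562²·(1 − 0.12743191)·635/655 = 0.051736819.
Urban: Wₕ = 0.75269438; term = 0.75269438²·(1 − 0.15680133)·51/2453 = 0.0099320727.
Sum = 0.061668892.
SE = √(0.061668892) = 0.24833.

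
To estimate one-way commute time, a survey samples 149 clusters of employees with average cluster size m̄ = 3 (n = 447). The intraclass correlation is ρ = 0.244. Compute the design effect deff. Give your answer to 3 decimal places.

deff = 1 + (3 − 1)·0.244 = 1 + 0.488 = 1.488.

1.488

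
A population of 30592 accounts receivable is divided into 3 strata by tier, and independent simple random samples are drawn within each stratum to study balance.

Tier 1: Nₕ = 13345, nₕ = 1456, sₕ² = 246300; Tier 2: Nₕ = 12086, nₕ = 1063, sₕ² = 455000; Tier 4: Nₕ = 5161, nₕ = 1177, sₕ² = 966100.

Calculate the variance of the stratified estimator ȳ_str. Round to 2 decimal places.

Var(ȳ_str) = Σₕ Wₕ²(1 − fₕ)sₕ²/nₕ with Wₕ = Nₕ/N, N = 30592.
Tier 1: Wₕ = 0.43622516; term = 0.43622516²·(1 − 0.10910453)·246300/1456 = 28.678155.
Tier 2: Wₕ = 0.39507061; term = 0.39507061²·(1 − 0.08795300)·455000/1063 = 60.931909.
Tier 4: Wₕ = 0.16870424; term = 0.16870424²·(1 − 0.22805658)·966100/1177 = 18.033626.
Sum = 107.64369.

107.64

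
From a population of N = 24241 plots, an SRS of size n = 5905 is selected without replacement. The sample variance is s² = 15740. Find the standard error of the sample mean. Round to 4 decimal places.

1.4199

Under SRS without replacement, Var(ȳ) = (1 − f)·s²/n with f = n/N = 5905/24241 = 0.24359556.
Var(ȳ) = (1 − 0.24359556)·15740/5905 = 0.75640444·2.6655377 = 2.0162245.
SE(ȳ) = √(2.0162245) = 1.4199.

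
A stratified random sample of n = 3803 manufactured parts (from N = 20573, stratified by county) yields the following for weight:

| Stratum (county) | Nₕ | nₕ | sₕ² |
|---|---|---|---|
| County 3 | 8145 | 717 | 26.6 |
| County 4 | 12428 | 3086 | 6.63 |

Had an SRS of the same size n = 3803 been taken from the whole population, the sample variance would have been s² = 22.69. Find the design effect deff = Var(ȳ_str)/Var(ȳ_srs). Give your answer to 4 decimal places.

1.2116

Var(ȳ_str) = Σ Wₕ²(1−fₕ)sₕ²/nₕ with Wₕ = Nₕ/20573:
  County 3: (8145/20573)²·(1−717/8145)·26.6/717 = 0.0053031048
  County 4: (12428/20573)²·(1−3086/12428)·6.63/3086 = 5.8933667 × 10^-4
  → Var(ȳ_str) = 0.0058924415.
Var(ȳ_srs) = (1 − 3803/20573)·22.69/3803 = 0.0048634405.
deff = 0.0058924415 / 0.0048634405 = 1.2116.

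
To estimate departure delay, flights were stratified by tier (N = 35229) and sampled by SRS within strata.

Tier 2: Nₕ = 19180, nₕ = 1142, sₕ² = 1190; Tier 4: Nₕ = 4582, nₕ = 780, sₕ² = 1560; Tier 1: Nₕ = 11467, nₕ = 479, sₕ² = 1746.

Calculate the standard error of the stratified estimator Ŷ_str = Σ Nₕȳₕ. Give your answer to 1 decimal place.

Var(Ŷ_str) = Σₕ Nₕ²(1 − fₕ)sₕ²/nₕ.
Tier 2: 19180²·(1 − 1142/19180)·1190/1142 = 3.6051044 × 10^8.
Tier 4: 4582²·(1 − 780/4582)·1560/780 = 3.4841528 × 10^7.
Tier 1: 11467²·(1 − 479/11467)·1746/479 = 4.5927964 × 10^8.
Sum = 8.5463161 × 10^8.
SE = √(8.5463161 × 10^8) = 29234.1.

29234.1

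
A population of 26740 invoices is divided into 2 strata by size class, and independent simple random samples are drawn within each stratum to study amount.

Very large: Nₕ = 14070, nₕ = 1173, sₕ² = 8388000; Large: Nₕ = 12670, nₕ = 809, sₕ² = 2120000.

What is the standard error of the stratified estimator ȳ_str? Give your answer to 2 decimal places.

Var(ȳ_str) = Σₕ Wₕ²(1 − fₕ)sₕ²/nₕ with Wₕ = Nₕ/N, N = 26740.
Very large: Wₕ = 0.52617801; term = 0.52617801²·(1 − 0.08336887)·8388000/1173 = 1814.765.
Large: Wₕ = 0.47382199; term = 0.47382199²·(1 − 0.06385162)·2120000/809 = 550.76008.
Sum = 2365.5251.
SE = √(2365.5251) = 48.64.

48.64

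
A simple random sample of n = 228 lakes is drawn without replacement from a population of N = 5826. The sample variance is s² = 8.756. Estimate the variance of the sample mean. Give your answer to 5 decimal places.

Under SRS without replacement, Var(ȳ) = (1 − f)·s²/n with f = n/N = 228/5826 = 0.03913491.
Var(ȳ) = (1 − 0.03913491)·8.756/228 = 0.96086509·0.038403509 = 0.036900591.

0.03690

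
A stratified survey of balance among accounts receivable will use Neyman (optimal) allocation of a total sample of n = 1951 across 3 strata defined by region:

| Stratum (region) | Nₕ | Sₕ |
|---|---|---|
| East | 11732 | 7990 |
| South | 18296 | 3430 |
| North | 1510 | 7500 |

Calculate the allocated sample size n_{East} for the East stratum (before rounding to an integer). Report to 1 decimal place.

1089.8

Neyman allocation: nₕ = n·NₕSₕ / Σⱼ NⱼSⱼ.
Σ NⱼSⱼ = 11732·7990 + 18296·3430 + 1510·7500 = 1.6781896 × 10^8.
n_{East} = 1951·11732·7990 / (1.6781896 × 10^8) = 1089.8.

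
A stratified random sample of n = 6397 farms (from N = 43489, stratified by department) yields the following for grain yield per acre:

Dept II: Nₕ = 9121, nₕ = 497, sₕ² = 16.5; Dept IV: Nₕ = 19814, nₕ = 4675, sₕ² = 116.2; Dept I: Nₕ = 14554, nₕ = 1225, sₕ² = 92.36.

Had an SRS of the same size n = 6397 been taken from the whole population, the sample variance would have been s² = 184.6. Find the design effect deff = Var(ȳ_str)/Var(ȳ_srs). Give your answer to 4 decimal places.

Var(ȳ_str) = Σ Wₕ²(1−fₕ)sₕ²/nₕ with Wₕ = Nₕ/43489:
  Dept II: (9121/43489)²·(1−497/9121)·16.5/497 = 0.0013807655
  Dept IV: (19814/43489)²·(1−4675/19814)·116.2/4675 = 0.003942167
  Dept I: (14554/43489)²·(1−1225/14554)·92.36/1225 = 0.0077333725
  → Var(ȳ_str) = 0.013056305.
Var(ȳ_srs) = (1 − 6397/43489)·184.6/6397 = 0.024612525.
deff = 0.013056305 / 0.024612525 = 0.5305.

0.5305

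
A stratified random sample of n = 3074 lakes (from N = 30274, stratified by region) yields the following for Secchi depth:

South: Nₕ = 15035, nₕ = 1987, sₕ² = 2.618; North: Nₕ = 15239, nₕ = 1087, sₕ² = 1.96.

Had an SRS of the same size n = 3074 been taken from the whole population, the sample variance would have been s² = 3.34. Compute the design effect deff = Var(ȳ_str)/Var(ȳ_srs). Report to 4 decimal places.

0.7235

Var(ȳ_str) = Σ Wₕ²(1−fₕ)sₕ²/nₕ with Wₕ = Nₕ/30274:
  South: (15035/30274)²·(1−1987/15035)·2.618/1987 = 2.8201976 × 10^-4
  North: (15239/30274)²·(1−1087/15239)·1.96/1087 = 4.2428844 × 10^-4
  → Var(ȳ_str) = 7.063082 × 10^-4.
Var(ȳ_srs) = (1 − 3074/30274)·3.34/3074 = 9.7620651 × 10^-4.
deff = (7.063082 × 10^-4) / (9.7620651 × 10^-4) = 0.7235.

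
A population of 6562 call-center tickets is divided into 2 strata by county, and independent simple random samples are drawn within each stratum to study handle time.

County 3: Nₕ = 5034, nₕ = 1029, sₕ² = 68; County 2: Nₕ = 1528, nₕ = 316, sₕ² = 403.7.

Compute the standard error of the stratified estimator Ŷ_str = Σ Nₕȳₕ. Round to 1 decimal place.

1923.1

Var(Ŷ_str) = Σₕ Nₕ²(1 − fₕ)sₕ²/nₕ.
County 3: 5034²·(1 − 1029/5034)·68/1029 = 1.3323222 × 10^6.
County 2: 1528²·(1 − 316/1528)·403.7/316 = 2.3659068 × 10^6.
Sum = 3.698229 × 10^6.
SE = √(3.698229 × 10^6) = 1923.1.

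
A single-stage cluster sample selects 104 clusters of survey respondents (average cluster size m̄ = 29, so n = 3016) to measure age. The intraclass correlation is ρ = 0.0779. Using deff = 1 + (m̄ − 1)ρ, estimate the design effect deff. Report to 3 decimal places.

deff = 1 + (29 − 1)·0.0779 = 1 + 2.1812 = 3.1812.

3.181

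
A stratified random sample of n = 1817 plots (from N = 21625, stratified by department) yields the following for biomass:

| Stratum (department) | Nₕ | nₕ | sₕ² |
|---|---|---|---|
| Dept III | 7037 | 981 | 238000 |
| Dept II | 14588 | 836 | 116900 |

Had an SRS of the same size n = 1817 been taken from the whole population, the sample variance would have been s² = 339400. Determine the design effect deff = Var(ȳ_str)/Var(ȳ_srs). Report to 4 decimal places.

Var(ȳ_str) = Σ Wₕ²(1−fₕ)sₕ²/nₕ with Wₕ = Nₕ/21625:
  Dept III: (7037/21625)²·(1−981/7037)·238000/981 = 22.109002
  Dept II: (14588/21625)²·(1−836/14588)·116900/836 = 59.987066
  → Var(ȳ_str) = 82.096068.
Var(ȳ_srs) = (1 − 1817/21625)·339400/1817 = 171.09662.
deff = 82.096068 / 171.09662 = 0.4798.

0.4798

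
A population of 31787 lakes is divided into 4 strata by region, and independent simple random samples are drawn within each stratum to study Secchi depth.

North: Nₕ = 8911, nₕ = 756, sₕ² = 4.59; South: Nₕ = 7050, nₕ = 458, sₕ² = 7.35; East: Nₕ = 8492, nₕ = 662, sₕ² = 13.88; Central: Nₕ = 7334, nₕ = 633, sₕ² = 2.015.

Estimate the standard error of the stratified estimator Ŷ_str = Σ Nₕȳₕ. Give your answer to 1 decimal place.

1654.6

Var(Ŷ_str) = Σₕ Nₕ²(1 − fₕ)sₕ²/nₕ.
North: 8911²·(1 − 756/8911)·4.59/756 = 441205.89.
South: 7050²·(1 − 458/7050)·7.35/458 = 745809.96.
East: 8492²·(1 − 662/8492)·13.88/662 = 1.3941298 × 10^6.
Central: 7334²·(1 − 633/7334)·2.015/633 = 156441.46.
Sum = 2.7375871 × 10^6.
SE = √(2.7375871 × 10^6) = 1654.6.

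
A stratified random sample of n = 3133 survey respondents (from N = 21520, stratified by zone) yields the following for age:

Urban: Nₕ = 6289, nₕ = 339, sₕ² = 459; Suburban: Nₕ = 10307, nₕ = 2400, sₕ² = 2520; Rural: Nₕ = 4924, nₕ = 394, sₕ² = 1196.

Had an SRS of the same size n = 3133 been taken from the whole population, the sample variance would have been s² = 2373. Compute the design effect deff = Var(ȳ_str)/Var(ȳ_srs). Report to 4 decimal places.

Var(ȳ_str) = Σ Wₕ²(1−fₕ)sₕ²/nₕ with Wₕ = Nₕ/21520:
  Urban: (6289/21520)²·(1−339/6289)·459/339 = 0.10940244
  Suburban: (10307/21520)²·(1−2400/10307)·2520/2400 = 0.18477737
  Rural: (4924/21520)²·(1−394/4924)·1196/394 = 0.1462065
  → Var(ȳ_str) = 0.44038631.
Var(ȳ_srs) = (1 − 3133/21520)·2373/3133 = 0.64715149.
deff = 0.44038631 / 0.64715149 = 0.6805.

0.6805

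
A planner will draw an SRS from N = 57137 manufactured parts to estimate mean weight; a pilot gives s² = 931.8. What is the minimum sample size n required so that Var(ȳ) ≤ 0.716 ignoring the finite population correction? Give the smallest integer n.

1302

Without fpc, n₀ = s²/D = 931.8/0.716 = 1301.3966.
Rounding up, n = 1302.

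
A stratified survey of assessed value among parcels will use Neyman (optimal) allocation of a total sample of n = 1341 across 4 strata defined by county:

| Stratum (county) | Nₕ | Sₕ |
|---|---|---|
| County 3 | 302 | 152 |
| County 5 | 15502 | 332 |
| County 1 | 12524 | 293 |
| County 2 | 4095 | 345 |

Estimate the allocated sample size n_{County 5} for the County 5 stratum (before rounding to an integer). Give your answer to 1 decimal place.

Neyman allocation: nₕ = n·NₕSₕ / Σⱼ NⱼSⱼ.
Σ NⱼSⱼ = 302·152 + 15502·332 + 12524·293 + 4095·345 = 1.0274875 × 10^7.
n_{County 5} = 1341·15502·332 / (1.0274875 × 10^7) = 671.7.

671.7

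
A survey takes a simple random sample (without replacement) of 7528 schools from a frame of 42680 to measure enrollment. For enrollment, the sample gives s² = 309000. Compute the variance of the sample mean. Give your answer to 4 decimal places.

Under SRS without replacement, Var(ȳ) = (1 − f)·s²/n with f = n/N = 7528/42680 = 0.17638238.
Var(ȳ) = (1 − 0.17638238)·309000/7528 = 0.82361762·41.046759 = 33.806834.

33.8068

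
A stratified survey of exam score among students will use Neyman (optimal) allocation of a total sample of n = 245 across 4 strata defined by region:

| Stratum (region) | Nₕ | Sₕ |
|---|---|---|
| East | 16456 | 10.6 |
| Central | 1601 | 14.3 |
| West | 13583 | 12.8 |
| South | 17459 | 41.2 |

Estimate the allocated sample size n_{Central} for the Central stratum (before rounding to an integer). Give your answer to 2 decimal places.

5.14

Neyman allocation: nₕ = n·NₕSₕ / Σⱼ NⱼSⱼ.
Σ NⱼSⱼ = 16456·10.6 + 1601·14.3 + 13583·12.8 + 17459·41.2 = 1.0905011 × 10^6.
n_{Central} = 245·1601·14.3 / (1.0905011 × 10^6) = 5.14.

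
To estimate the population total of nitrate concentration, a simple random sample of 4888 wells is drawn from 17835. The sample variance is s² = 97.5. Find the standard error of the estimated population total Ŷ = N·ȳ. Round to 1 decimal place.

2146.1

Var(Ŷ) = N²·Var(ȳ) = N²·(1 − n/N)·s²/n.
f = 4888/17835 = 0.27406784; Var(ȳ) = 0.72593216·97.5/4888 = 0.01448003.
Var(Ŷ) = 17835² · 0.01448003 = 4.6059126 × 10^6.
SE(Ŷ) = √(4.6059126 × 10^6) = 2146.1.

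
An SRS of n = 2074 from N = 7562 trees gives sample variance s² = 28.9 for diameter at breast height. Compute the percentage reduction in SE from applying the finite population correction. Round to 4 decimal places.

14.8100

f = n/N = 2074/7562 = 0.27426607.
SE_no-fpc = √(s²/n) = 0.11804417; SE_fpc = √((1−f)s²/n) = 0.10056185.
Ratio = √(1−f) = 0.85190019. Reduction = 100·(1 − 0.85190019) = 14.8100%.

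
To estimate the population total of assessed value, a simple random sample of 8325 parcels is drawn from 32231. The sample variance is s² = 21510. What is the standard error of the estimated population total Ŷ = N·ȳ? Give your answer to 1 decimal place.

44618.9

Var(Ŷ) = N²·Var(ȳ) = N²·(1 − n/N)·s²/n.
f = 8325/32231 = 0.25829171; Var(ȳ) = 0.74170829·21510/8325 = 1.9164139.
Var(Ŷ) = 32231² · 1.9164139 = 1.9908424 × 10^9.
SE(Ŷ) = √(1.9908424 × 10^9) = 44618.9.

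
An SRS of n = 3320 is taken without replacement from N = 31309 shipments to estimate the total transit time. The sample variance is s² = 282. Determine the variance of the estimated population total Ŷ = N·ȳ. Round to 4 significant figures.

7.443 × 10^7

Var(Ŷ) = N²·Var(ȳ) = N²·(1 − n/N)·s²/n.
f = 3320/31309 = 0.10603980; Var(ȳ) = 0.89396020·282/3320 = 0.075932764.
Var(Ŷ) = 31309² · 0.075932764 = 7.4433356 × 10^7.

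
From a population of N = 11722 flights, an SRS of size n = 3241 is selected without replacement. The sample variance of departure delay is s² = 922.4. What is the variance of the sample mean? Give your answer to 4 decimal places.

0.2059

Under SRS without replacement, Var(ȳ) = (1 − f)·s²/n with f = n/N = 3241/11722 = 0.27648865.
Var(ȳ) = (1 − 0.27648865)·922.4/3241 = 0.72351135·0.28460352 = 0.20591387.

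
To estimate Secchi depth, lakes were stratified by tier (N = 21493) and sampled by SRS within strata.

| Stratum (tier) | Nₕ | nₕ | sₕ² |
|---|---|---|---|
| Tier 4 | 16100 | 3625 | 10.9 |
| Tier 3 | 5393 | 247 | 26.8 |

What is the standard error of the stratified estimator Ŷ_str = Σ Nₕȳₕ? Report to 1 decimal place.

Var(Ŷ_str) = Σₕ Nₕ²(1 − fₕ)sₕ²/nₕ.
Tier 4: 16100²·(1 − 3625/16100)·10.9/3625 = 603927.66.
Tier 3: 5393²·(1 − 247/5393)·26.8/247 = 3.0111892 × 10^6.
Sum = 3.6151169 × 10^6.
SE = √(3.6151169 × 10^6) = 1901.3.

1901.3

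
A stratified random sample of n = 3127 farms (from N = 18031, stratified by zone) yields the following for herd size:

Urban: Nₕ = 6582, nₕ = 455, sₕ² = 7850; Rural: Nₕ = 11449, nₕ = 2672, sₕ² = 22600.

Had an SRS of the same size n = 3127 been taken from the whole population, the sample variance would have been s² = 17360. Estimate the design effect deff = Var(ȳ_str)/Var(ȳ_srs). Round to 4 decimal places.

Var(ȳ_str) = Σ Wₕ²(1−fₕ)sₕ²/nₕ with Wₕ = Nₕ/18031:
  Urban: (6582/18031)²·(1−455/6582)·7850/455 = 2.1400523
  Rural: (11449/18031)²·(1−2672/11449)·22600/2672 = 2.6142434
  → Var(ȳ_str) = 4.7542957.
Var(ȳ_srs) = (1 − 3127/18031)·17360/3127 = 4.5888606.
deff = 4.7542957 / 4.5888606 = 1.0361.

1.0361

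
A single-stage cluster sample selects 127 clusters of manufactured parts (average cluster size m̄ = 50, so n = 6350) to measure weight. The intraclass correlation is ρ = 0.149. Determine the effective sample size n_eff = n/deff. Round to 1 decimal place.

765.0

deff = 1 + (50 − 1)·0.149 = 1 + 7.301 = 8.301.
n_eff = 6350 / 8.301 = 765.0.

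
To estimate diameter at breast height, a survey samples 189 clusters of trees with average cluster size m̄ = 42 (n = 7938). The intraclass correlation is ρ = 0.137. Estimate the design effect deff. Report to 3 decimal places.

deff = 1 + (42 − 1)·0.137 = 1 + 5.617 = 6.617.

6.617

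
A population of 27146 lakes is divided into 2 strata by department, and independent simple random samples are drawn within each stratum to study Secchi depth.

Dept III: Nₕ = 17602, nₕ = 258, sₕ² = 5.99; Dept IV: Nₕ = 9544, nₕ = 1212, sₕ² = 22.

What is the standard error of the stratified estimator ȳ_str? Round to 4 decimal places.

0.1076

Var(ȳ_str) = Σₕ Wₕ²(1 − fₕ)sₕ²/nₕ with Wₕ = Nₕ/N, N = 27146.
Dept III: Wₕ = 0.64841966; term = 0.64841966²·(1 − 0.01465743)·5.99/258 = 0.0096184858.
Dept IV: Wₕ = 0.35158034; term = 0.35158034²·(1 − 0.12699078)·22/1212 = 0.0019587908.
Sum = 0.011577277.
SE = √(0.011577277) = 0.1076.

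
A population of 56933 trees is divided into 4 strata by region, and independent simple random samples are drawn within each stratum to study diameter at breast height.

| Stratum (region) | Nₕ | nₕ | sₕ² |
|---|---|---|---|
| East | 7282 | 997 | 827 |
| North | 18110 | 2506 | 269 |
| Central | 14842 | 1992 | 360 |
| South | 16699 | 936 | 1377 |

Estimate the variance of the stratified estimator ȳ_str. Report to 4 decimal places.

0.1512

Var(ȳ_str) = Σₕ Wₕ²(1 − fₕ)sₕ²/nₕ with Wₕ = Nₕ/N, N = 56933.
East: Wₕ = 0.12790473; term = 0.12790473²·(1 − 0.13691294)·827/997 = 0.011712192.
North: Wₕ = 0.31809320; term = 0.31809320²·(1 − 0.13837659)·269/2506 = 0.0093583109.
Central: Wₕ = 0.26069239; term = 0.26069239²·(1 − 0.13421372)·360/1992 = 0.010633606.
South: Wₕ = 0.29330968; term = 0.29330968²·(1 − 0.05605126)·1377/936 = 0.11947012.
Sum = 0.15117423.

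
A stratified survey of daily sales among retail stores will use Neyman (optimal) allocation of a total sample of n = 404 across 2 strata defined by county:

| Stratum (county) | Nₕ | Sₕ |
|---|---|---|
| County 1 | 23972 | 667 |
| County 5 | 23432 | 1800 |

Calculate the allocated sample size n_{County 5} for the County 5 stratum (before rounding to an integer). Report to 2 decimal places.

292.95

Neyman allocation: nₕ = n·NₕSₕ / Σⱼ NⱼSⱼ.
Σ NⱼSⱼ = 23972·667 + 23432·1800 = 5.8166924 × 10^7.
n_{County 5} = 404·23432·1800 / (5.8166924 × 10^7) = 292.95.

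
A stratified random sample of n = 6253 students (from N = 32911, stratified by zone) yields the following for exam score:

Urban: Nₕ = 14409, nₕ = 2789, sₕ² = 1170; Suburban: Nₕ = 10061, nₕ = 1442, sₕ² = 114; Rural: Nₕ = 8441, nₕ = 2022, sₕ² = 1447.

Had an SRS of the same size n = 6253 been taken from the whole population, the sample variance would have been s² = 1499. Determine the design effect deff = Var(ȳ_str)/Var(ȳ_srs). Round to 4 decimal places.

Var(ȳ_str) = Σ Wₕ²(1−fₕ)sₕ²/nₕ with Wₕ = Nₕ/32911:
  Urban: (14409/32911)²·(1−2789/14409)·1170/2789 = 0.064847787
  Suburban: (10061/32911)²·(1−1442/10061)·114/1442 = 0.0063292968
  Rural: (8441/32911)²·(1−2022/8441)·1447/2022 = 0.035798638
  → Var(ȳ_str) = 0.10697572.
Var(ȳ_srs) = (1 − 6253/32911)·1499/6253 = 0.19417785.
deff = 0.10697572 / 0.19417785 = 0.5509.

0.5509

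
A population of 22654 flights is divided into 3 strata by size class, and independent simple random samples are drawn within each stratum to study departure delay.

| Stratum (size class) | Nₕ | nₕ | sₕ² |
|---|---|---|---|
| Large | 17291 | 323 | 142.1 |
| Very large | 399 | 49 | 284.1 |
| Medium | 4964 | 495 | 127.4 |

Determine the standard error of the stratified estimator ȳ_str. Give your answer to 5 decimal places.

Var(ȳ_str) = Σₕ Wₕ²(1 − fₕ)sₕ²/nₕ with Wₕ = Nₕ/N, N = 22654.
Large: Wₕ = 0.76326477; term = 0.76326477²·(1 − 0.01868024)·142.1/323 = 0.25150842.
Very large: Wₕ = 0.01761278; term = 0.01761278²·(1 − 0.12280702)·284.1/49 = 0.0015777068.
Medium: Wₕ = 0.21912245; term = 0.21912245²·(1 − 0.09971797)·127.4/495 = 0.011125424.
Sum = 0.26421155.
SE = √(0.26421155) = 0.51402.

0.51402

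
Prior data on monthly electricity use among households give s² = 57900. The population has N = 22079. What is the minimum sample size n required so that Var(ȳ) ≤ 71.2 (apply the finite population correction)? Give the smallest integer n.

785

Without fpc, n₀ = s²/D = 57900/71.2 = 813.2022.
With fpc, (1 − n/N)·s²/n ≤ D requires n ≥ n₀/(1 + n₀/N) = 813.2022/(1 + 813.2022/22079) = 784.3147.
Rounding up, n = 785.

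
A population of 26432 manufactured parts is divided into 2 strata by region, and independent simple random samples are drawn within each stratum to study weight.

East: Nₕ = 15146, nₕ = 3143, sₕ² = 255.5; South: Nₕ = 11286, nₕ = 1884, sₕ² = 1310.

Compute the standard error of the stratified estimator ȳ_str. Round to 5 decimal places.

Var(ȳ_str) = Σₕ Wₕ²(1 − fₕ)sₕ²/nₕ with Wₕ = Nₕ/N, N = 26432.
East: Wₕ = 0.57301755; term = 0.57301755²·(1 − 0.20751353)·255.5/3143 = 0.02115311.
South: Wₕ = 0.42698245; term = 0.42698245²·(1 − 0.16693248)·1310/1884 = 0.1056065.
Sum = 0.12675961.
SE = √(0.12675961) = 0.35603.

0.35603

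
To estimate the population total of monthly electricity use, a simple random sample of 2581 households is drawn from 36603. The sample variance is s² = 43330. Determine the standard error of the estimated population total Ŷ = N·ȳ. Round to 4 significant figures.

144600

Var(Ŷ) = N²·Var(ȳ) = N²·(1 − n/N)·s²/n.
f = 2581/36603 = 0.07051335; Var(ȳ) = 0.92948665·43330/2581 = 15.604284.
Var(Ŷ) = 36603² · 15.604284 = 2.0906302 × 10^10.
SE(Ŷ) = √(2.0906302 × 10^10) = 144600.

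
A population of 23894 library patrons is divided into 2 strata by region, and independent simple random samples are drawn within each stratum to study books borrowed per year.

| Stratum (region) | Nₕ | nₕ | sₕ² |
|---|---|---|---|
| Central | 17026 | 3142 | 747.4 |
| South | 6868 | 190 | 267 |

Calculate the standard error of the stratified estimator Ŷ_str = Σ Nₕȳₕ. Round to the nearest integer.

Var(Ŷ_str) = Σₕ Nₕ²(1 − fₕ)sₕ²/nₕ.
Central: 17026²·(1 − 3142/17026)·747.4/3142 = 5.6230785 × 10^7.
South: 6868²·(1 − 190/6868)·267/190 = 6.4451698 × 10^7.
Sum = 1.2068248 × 10^8.
SE = √(1.2068248 × 10^8) = 10986.

10986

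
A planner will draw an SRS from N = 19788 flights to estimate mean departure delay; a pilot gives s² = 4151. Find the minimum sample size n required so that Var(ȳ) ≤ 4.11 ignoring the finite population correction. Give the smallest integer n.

1010

Without fpc, n₀ = s²/D = 4151/4.11 = 1009.9757.
Rounding up, n = 1010.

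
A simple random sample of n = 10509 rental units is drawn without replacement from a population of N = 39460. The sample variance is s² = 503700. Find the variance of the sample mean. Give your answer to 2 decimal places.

Under SRS without replacement, Var(ȳ) = (1 − f)·s²/n with f = n/N = 10509/39460 = 0.26632032.
Var(ȳ) = (1 − 0.26632032)·503700/10509 = 0.73367968·47.930345 = 35.16552.

35.17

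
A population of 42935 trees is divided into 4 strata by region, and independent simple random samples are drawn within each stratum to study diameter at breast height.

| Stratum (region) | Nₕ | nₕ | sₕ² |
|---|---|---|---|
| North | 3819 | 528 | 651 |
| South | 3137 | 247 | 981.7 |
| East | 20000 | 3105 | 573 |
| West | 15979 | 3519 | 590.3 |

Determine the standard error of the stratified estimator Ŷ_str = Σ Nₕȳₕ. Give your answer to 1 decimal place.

12136.0

Var(Ŷ_str) = Σₕ Nₕ²(1 − fₕ)sₕ²/nₕ.
North: 3819²·(1 − 528/3819)·651/528 = 1.5496178 × 10^7.
South: 3137²·(1 − 247/3137)·981.7/247 = 3.6032484 × 10^7.
East: 20000²·(1 − 3105/20000)·573/3105 = 6.2356425 × 10^7.
West: 15979²·(1 − 3519/15979)·590.3/3519 = 3.3398053 × 10^7.
Sum = 1.4728314 × 10^8.
SE = √(1.4728314 × 10^8) = 12136.0.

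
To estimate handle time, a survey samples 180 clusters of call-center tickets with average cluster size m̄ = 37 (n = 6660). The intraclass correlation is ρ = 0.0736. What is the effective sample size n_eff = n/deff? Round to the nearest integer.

1825

deff = 1 + (37 − 1)·0.0736 = 1 + 2.6496 = 3.6496.
n_eff = 6660 / 3.6496 = 1825.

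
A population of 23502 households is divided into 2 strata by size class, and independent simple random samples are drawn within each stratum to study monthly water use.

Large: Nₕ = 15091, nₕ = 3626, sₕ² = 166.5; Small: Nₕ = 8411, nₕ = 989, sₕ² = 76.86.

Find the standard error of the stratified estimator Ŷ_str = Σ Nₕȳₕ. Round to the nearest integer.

3577

Var(Ŷ_str) = Σₕ Nₕ²(1 − fₕ)sₕ²/nₕ.
Large: 15091²·(1 − 3626/15091)·166.5/3626 = 7.9447185 × 10^6.
Small: 8411²·(1 − 989/8411)·76.86/989 = 4.8514624 × 10^6.
Sum = 1.2796181 × 10^7.
SE = √(1.2796181 × 10^7) = 3577.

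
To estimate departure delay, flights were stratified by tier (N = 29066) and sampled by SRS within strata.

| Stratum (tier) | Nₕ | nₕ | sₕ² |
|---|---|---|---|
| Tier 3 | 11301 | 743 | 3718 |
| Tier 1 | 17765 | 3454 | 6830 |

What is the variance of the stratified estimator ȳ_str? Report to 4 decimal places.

Var(ȳ_str) = Σₕ Wₕ²(1 − fₕ)sₕ²/nₕ with Wₕ = Nₕ/N, N = 29066.
Tier 3: Wₕ = 0.38880479; term = 0.38880479²·(1 − 0.06574639)·3718/743 = 0.70672193.
Tier 1: Wₕ = 0.61119521; term = 0.61119521²·(1 − 0.19442724)·6830/3454 = 0.59506311.
Sum = 1.301785.

1.3018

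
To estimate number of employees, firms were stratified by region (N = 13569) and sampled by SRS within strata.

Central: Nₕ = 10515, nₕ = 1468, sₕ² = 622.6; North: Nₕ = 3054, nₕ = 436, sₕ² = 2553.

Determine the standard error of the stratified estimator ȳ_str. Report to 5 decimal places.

Var(ȳ_str) = Σₕ Wₕ²(1 − fₕ)sₕ²/nₕ with Wₕ = Nₕ/N, N = 13569.
Central: Wₕ = 0.77492815; term = 0.77492815²·(1 − 0.13961008)·622.6/1468 = 0.2191297.
North: Wₕ = 0.22507185; term = 0.22507185²·(1 − 0.14276359)·2553/436 = 0.25427714.
Sum = 0.47340684.
SE = √(0.47340684) = 0.68805.

0.68805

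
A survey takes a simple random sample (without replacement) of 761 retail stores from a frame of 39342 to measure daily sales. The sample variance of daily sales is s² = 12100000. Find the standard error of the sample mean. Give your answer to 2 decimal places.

Under SRS without replacement, Var(ȳ) = (1 − f)·s²/n with f = n/N = 761/39342 = 0.01934320.
Var(ȳ) = (1 − 0.01934320)·12100000/761 = 0.98065680·15900.131 = 15592.572.
SE(ȳ) = √(15592.572) = 124.87.

124.87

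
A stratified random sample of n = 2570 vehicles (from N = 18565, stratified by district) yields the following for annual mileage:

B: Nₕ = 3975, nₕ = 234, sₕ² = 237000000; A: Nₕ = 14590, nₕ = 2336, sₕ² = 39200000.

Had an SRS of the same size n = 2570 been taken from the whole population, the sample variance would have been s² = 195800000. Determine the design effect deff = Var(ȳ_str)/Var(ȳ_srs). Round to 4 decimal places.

Var(ȳ_str) = Σ Wₕ²(1−fₕ)sₕ²/nₕ with Wₕ = Nₕ/18565:
  B: (3975/18565)²·(1−234/3975)·237000000/234 = 43698.59
  A: (14590/18565)²·(1−2336/14590)·39200000/2336 = 8704.7537
  → Var(ȳ_str) = 52403.344.
Var(ȳ_srs) = (1 − 2570/18565)·195800000/2570 = 65640.043.
deff = 52403.344 / 65640.043 = 0.7983.

0.7983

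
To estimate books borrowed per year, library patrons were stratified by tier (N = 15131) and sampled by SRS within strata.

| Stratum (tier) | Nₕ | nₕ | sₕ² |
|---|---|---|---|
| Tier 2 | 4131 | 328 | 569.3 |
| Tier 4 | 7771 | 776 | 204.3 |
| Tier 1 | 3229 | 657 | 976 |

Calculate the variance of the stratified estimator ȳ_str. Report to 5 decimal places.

Var(ȳ_str) = Σₕ Wₕ²(1 − fₕ)sₕ²/nₕ with Wₕ = Nₕ/N, N = 15131.
Tier 2: Wₕ = 0.27301566; term = 0.27301566²·(1 − 0.07939966)·569.3/328 = 0.1191005.
Tier 4: Wₕ = 0.51358139; term = 0.51358139²·(1 − 0.09985845)·204.3/776 = 0.062508059.
Tier 1: Wₕ = 0.21340295; term = 0.21340295²·(1 − 0.20346857)·976/657 = 0.05388752.
Sum = 0.23549608.

0.23550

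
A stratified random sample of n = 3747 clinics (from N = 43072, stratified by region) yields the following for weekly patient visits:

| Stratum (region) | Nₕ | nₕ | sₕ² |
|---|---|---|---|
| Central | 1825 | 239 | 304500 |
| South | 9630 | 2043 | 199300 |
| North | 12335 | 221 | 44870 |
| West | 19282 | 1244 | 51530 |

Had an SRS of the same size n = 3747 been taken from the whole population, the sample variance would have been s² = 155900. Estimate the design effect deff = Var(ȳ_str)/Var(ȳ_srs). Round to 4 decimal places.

Var(ȳ_str) = Σ Wₕ²(1−fₕ)sₕ²/nₕ with Wₕ = Nₕ/43072:
  Central: (1825/43072)²·(1−239/1825)·304500/239 = 1.9877665
  South: (9630/43072)²·(1−2043/9630)·199300/2043 = 3.8418927
  North: (12335/43072)²·(1−221/12335)·44870/221 = 16.353113
  West: (19282/43072)²·(1−1244/19282)·51530/1244 = 7.7658705
  → Var(ȳ_str) = 29.948643.
Var(ȳ_srs) = (1 − 3747/43072)·155900/3747 = 37.987098.
deff = 29.948643 / 37.987098 = 0.7884.

0.7884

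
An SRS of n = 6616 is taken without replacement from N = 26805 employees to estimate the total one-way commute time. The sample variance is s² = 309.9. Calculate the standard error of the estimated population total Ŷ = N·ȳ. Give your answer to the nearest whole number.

Var(Ŷ) = N²·Var(ȳ) = N²·(1 − n/N)·s²/n.
f = 6616/26805 = 0.24681962; Var(ȳ) = 0.75318038·309.9/6616 = 0.035279716.
Var(Ŷ) = 26805² · 0.035279716 = 2.5348759 × 10^7.
SE(Ŷ) = √(2.5348759 × 10^7) = 5035.

5035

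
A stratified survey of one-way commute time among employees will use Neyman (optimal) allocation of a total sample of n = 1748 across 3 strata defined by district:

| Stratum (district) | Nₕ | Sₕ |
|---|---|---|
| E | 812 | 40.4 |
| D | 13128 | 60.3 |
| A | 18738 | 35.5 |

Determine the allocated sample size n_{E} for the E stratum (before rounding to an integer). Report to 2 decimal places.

38.49

Neyman allocation: nₕ = n·NₕSₕ / Σⱼ NⱼSⱼ.
Σ NⱼSⱼ = 812·40.4 + 13128·60.3 + 18738·35.5 = 1.4896222 × 10^6.
n_{E} = 1748·812·40.4 / (1.4896222 × 10^6) = 38.49.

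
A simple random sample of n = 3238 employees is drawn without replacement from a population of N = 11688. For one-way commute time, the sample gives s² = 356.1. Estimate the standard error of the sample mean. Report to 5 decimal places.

0.28197

Under SRS without replacement, Var(ȳ) = (1 − f)·s²/n with f = n/N = 3238/11688 = 0.27703628.
Var(ȳ) = (1 − 0.27703628)·356.1/3238 = 0.72296372·0.10997529 = 0.079508148.
SE(ȳ) = √(0.079508148) = 0.28197.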